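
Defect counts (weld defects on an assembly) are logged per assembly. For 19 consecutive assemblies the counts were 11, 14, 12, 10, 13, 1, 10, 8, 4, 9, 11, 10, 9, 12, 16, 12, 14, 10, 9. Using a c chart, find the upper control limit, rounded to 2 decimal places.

19.87

c̄ = (11 + 14 + 12 + 10 + 13 + 1 + 10 + 8 + 4 + 9 + 11 + 10 + 9 + 12 + 16 + 12 + 14 + 10 + 9) / 19 = 195 / 19 = 10.2632
UCL = c̄ + 3√c̄ = 10.2632 + 3 × √10.2632 = 10.2632 + 3 × 3.2036 = 19.8740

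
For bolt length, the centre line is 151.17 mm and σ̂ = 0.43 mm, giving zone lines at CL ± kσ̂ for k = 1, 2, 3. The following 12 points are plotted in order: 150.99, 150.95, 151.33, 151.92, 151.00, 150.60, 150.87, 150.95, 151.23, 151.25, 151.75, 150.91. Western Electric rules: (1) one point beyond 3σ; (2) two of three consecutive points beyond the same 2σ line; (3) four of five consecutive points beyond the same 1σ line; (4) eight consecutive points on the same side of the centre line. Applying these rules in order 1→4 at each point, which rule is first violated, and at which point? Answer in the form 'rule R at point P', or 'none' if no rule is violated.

none

Zone of each point (C = within 1σ̂, B = 1σ̂–2σ̂, A = 2σ̂–3σ̂, * = beyond 3σ̂; sign = side of CL): 1:-C, 2:-C, 3:+C, 4:+B, 5:-C, 6:-B, 7:-C, 8:-C, 9:+C, 10:+C, 11:+B, 12:-C
No rule fires across all 12 points.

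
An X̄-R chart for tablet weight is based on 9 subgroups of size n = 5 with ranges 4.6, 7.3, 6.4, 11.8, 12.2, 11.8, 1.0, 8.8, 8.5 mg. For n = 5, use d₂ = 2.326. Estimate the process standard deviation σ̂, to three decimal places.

R̄ = (4.6 + 7.3 + 6.4 + 11.8 + 12.2 + 11.8 + 1.0 + 8.8 + 8.5) / 9 = 8.0444
σ̂ = R̄ / d₂ = 8.0444 / 2.326 = 3.4585

3.458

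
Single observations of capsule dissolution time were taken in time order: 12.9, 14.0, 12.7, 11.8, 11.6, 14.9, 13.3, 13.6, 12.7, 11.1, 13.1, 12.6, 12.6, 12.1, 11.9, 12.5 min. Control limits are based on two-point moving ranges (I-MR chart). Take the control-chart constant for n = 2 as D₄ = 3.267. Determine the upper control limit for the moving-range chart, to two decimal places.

Moving ranges: 1.1, 1.3, 0.9, 0.2, 3.3, 1.6, 0.3, 0.9, 1.6, 2.0, 0.5, 0.0, 0.5, 0.2, 0.6; M̄R̄ = 15.0000 / 15 = 1.0000
UCL_MR = D₄·M̄R̄ = 3.267 × 1.0000 = 3.2670

3.27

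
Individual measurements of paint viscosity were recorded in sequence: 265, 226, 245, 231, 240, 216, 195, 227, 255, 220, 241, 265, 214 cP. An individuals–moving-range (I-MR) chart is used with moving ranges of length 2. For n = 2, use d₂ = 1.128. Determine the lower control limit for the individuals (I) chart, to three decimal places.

163.589

X̄ = (265 + 226 + 245 + 231 + 240 + 216 + 195 + 227 + 255 + 220 + 241 + 265 + 214) / 13 = 233.8462
Moving ranges: 39, 19, 14, 9, 24, 21, 32, 28, 35, 21, 24, 51; M̄R̄ = 317.0000 / 12 = 26.4167
LCL = X̄ − 3·M̄R̄/d₂ = 233.8462 − 3 × 26.4167 / 1.128 = 163.5891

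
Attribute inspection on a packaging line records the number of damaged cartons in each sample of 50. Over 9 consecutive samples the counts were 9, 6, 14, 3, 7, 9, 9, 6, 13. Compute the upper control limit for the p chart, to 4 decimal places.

0.3278

p̄ = Σdᵢ / (k·n) = 76 / (9 × 50) = 0.16889
UCL = p̄ + 3·√(p̄(1−p̄)/n) = 0.16889 + 3 × √(0.16889×0.83111/50) = 0.16889 + 3 × 0.05298 = 0.32784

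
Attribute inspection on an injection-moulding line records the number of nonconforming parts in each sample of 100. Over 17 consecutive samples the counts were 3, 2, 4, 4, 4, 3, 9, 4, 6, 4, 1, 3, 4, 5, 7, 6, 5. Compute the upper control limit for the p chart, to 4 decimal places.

p̄ = Σdᵢ / (k·n) = 74 / (17 × 100) = 0.04353
UCL = p̄ + 3·√(p̄(1−p̄)/n) = 0.04353 + 3 × √(0.04353×0.95647/100) = 0.04353 + 3 × 0.02040 = 0.10474

0.1047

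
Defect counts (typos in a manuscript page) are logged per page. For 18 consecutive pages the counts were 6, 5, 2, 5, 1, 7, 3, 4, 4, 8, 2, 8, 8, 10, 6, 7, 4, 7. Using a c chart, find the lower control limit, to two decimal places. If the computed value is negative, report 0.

c̄ = (6 + 5 + 2 + 5 + 1 + 7 + 3 + 4 + 4 + 8 + 2 + 8 + 8 + 10 + 6 + 7 + 4 + 7) / 18 = 97 / 18 = 5.3889
LCL = c̄ − 3√c̄ = 5.3889 − 3 × 2.3214 = -1.5753 → 0 (cannot be negative)

0.00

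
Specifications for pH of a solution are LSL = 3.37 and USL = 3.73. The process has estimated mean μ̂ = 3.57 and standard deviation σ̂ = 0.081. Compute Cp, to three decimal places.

Cp = (USL − LSL) / (6σ̂) = (3.73 − 3.37) / (6 × 0.081) = 0.3600 / 0.4860 = 0.7407

0.741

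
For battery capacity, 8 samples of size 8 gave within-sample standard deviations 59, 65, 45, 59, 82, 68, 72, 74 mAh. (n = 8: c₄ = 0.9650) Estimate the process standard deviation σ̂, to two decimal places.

67.88

s̄ = (59 + 65 + 45 + 59 + 82 + 68 + 72 + 74) / 8 = 65.5000
σ̂ = s̄ / c₄ = 65.5000 / 0.9650 = 67.8756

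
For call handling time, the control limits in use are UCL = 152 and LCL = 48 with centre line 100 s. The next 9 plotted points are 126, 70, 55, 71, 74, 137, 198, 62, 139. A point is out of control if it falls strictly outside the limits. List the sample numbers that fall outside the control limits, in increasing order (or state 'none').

7

Compare each point to [48, 152]: sample 7 = 198 > UCL.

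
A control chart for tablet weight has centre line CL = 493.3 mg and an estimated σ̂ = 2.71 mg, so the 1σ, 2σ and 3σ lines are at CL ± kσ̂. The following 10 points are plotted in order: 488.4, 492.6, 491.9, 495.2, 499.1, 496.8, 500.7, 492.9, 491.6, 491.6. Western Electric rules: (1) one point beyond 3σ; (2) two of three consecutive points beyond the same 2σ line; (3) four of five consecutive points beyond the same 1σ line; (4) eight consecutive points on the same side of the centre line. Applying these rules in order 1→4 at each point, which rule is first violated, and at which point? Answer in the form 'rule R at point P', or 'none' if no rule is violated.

Zone of each point (C = within 1σ̂, B = 1σ̂–2σ̂, A = 2σ̂–3σ̂, * = beyond 3σ̂; sign = side of CL): 1:-B, 2:-C, 3:-C, 4:+C, 5:+A, 6:+B, 7:+A, 8:-C, 9:-C, 10:-C
Rule 2 (two of three consecutive points beyond the same 2σ limit) is satisfied at point 7.

rule 2 at point 7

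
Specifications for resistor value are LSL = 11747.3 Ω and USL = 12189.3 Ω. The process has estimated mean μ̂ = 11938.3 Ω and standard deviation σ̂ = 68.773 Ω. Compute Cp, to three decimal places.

1.071

Cp = (USL − LSL) / (6σ̂) = (12189.3 − 11747.3) / (6 × 68.773) = 442.0000 / 412.6380 = 1.0712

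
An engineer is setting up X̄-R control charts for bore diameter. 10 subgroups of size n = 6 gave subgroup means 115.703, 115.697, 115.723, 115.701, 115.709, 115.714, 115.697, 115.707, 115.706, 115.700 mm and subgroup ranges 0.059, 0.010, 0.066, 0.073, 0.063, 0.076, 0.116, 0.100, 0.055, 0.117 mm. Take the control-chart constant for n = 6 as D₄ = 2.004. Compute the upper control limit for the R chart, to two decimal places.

0.15

R̄ = (0.059 + 0.010 + 0.066 + 0.073 + 0.063 + 0.076 + 0.116 + 0.100 + 0.055 + 0.117) / 10 = 0.7350 / 10 = 0.0735
UCL_R = D₄·R̄ = 2.004 × 0.0735 = 0.1473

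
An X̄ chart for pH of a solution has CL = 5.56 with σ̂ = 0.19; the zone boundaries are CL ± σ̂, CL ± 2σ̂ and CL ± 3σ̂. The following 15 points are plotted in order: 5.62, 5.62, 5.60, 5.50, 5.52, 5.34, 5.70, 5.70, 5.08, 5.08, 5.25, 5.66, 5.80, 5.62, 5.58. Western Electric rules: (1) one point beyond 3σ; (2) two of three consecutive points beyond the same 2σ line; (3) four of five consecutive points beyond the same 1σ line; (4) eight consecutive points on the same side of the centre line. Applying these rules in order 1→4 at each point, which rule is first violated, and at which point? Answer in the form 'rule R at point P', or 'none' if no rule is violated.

Zone of each point (C = within 1σ̂, B = 1σ̂–2σ̂, A = 2σ̂–3σ̂, * = beyond 3σ̂; sign = side of CL): 1:+C, 2:+C, 3:+C, 4:-C, 5:-C, 6:-B, 7:+C, 8:+C, 9:-A, 10:-A, 11:-B, 12:+C, 13:+B, 14:+C, 15:+C
Rule 2 (two of three consecutive points beyond the same 2σ limit) is satisfied at point 10.

rule 2 at point 10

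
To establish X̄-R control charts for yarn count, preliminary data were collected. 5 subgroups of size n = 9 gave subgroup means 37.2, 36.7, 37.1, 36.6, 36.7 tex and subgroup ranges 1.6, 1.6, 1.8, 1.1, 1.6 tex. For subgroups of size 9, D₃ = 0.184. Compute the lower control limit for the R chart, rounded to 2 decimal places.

R̄ = (1.6 + 1.6 + 1.8 + 1.1 + 1.6) / 5 = 7.7000 / 5 = 1.5400
LCL_R = D₃·R̄ = 0.184 × 1.5400 = 0.2834

0.28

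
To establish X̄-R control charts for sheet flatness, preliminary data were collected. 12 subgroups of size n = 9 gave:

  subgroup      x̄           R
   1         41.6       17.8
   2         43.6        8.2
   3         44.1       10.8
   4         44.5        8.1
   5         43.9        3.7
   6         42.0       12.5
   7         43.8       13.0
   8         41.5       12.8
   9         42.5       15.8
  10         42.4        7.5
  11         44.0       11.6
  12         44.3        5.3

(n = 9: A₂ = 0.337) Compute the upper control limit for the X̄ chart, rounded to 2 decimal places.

46.75

X̄̄ = (41.6 + 43.6 + 44.1 + 44.5 + 43.9 + 42.0 + 43.8 + 41.5 + 42.5 + 42.4 + 44.0 + 44.3) / 12 = 518.2000 / 12 = 43.1833
R̄ = (17.8 + 8.2 + 10.8 + 8.1 + 3.7 + 12.5 + 13.0 + 12.8 + 15.8 + 7.5 + 11.6 + 5.3) / 12 = 127.1000 / 12 = 10.5917
UCL = X̄̄ + A₂·R̄ = 43.1833 + 0.337 × 10.5917 = 46.7527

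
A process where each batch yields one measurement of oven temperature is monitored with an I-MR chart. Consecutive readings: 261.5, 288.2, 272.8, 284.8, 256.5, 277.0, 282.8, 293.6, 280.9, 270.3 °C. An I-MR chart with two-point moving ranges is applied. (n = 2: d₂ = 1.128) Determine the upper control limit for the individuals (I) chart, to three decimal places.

319.039

X̄ = (261.5 + 288.2 + 272.8 + 284.8 + 256.5 + 277.0 + 282.8 + 293.6 + 280.9 + 270.3) / 10 = 276.8400
Moving ranges: 26.7, 15.4, 12.0, 28.3, 20.5, 5.8, 10.8, 12.7, 10.6; M̄R̄ = 142.8000 / 9 = 15.8667
UCL = X̄ + 3·M̄R̄/d₂ = 276.8400 + 3 × 15.8667 / 1.128 = 319.0386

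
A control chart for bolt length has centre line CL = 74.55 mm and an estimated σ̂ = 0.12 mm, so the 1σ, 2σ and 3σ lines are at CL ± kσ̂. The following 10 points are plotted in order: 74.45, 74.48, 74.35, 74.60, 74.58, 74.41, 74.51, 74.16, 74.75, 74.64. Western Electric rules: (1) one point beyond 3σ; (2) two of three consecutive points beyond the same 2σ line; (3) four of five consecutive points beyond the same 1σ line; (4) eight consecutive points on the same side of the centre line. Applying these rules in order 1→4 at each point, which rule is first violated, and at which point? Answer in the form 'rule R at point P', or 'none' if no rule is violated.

Zone of each point (C = within 1σ̂, B = 1σ̂–2σ̂, A = 2σ̂–3σ̂, * = beyond 3σ̂; sign = side of CL): 1:-C, 2:-C, 3:-B, 4:+C, 5:+C, 6:-B, 7:-C, 8:-*, 9:+B, 10:+C
Rule 1 (one point beyond the 3σ limits) is satisfied at point 8.

rule 1 at point 8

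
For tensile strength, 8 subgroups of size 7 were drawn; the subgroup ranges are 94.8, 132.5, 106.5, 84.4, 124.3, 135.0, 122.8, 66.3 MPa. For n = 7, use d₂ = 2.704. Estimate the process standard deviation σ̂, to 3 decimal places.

40.061

R̄ = (94.8 + 132.5 + 106.5 + 84.4 + 124.3 + 135.0 + 122.8 + 66.3) / 8 = 108.3250
σ̂ = R̄ / d₂ = 108.3250 / 2.704 = 40.0610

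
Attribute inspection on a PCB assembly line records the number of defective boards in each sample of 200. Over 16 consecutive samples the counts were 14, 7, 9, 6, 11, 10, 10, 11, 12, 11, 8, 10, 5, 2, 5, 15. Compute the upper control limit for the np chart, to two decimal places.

17.98

p̄ = Σdᵢ / (k·n) = 146 / (16 × 200) = 0.04562
UCL = np̄ + 3·√(np̄(1−p̄)) = 9.1250 + 3 × √(9.1250×0.95437) = 9.1250 + 3 × 2.9510 = 17.9781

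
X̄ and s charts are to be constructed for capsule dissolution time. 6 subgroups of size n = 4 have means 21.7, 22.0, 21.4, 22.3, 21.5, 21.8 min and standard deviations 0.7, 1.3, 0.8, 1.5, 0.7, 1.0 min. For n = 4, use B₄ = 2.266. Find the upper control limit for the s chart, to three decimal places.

s̄ = (0.7 + 1.3 + 0.8 + 1.5 + 0.7 + 1.0) / 6 = 1.0000
UCL_s = B₄·s̄ = 2.266 × 1.0000 = 2.2660

2.266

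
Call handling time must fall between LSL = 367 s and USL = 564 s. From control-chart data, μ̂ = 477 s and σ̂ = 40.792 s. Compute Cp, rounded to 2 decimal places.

0.80

Cp = (USL − LSL) / (6σ̂) = (564 − 367) / (6 × 40.792) = 197.0000 / 244.7520 = 0.8049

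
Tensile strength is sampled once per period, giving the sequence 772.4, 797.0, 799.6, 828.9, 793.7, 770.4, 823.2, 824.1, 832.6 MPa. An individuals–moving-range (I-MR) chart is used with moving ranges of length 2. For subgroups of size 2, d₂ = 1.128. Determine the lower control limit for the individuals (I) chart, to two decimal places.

745.75

X̄ = (772.4 + 797.0 + 799.6 + 828.9 + 793.7 + 770.4 + 823.2 + 824.1 + 832.6) / 9 = 804.6556
Moving ranges: 24.6, 2.6, 29.3, 35.2, 23.3, 52.8, 0.9, 8.5; M̄R̄ = 177.2000 / 8 = 22.1500
LCL = X̄ − 3·M̄R̄/d₂ = 804.6556 − 3 × 22.1500 / 1.128 = 745.7460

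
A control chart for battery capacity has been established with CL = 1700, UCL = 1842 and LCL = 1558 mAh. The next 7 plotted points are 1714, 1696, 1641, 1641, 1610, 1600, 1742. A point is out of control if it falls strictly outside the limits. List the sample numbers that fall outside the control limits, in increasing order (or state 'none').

none

All 7 points lie within [1558, 1842].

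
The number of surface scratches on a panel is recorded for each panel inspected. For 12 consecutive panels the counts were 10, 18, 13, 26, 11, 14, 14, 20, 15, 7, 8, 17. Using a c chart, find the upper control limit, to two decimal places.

c̄ = (10 + 18 + 13 + 26 + 11 + 14 + 14 + 20 + 15 + 7 + 8 + 17) / 12 = 173 / 12 = 14.4167
UCL = c̄ + 3√c̄ = 14.4167 + 3 × √14.4167 = 14.4167 + 3 × 3.7969 = 25.8075

25.81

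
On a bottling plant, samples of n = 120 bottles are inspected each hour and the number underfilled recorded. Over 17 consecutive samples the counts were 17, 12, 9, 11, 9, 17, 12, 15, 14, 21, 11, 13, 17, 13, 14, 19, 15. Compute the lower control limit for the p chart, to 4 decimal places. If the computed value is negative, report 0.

p̄ = Σdᵢ / (k·n) = 239 / (17 × 120) = 0.11716
LCL = p̄ − 3·√(p̄(1−p̄)/n) = 0.11716 − 3 × 0.02936 = 0.02908

0.0291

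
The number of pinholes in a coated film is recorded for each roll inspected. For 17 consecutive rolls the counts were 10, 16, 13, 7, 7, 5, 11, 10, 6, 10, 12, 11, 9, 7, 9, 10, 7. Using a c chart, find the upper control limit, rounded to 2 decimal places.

18.62

c̄ = (10 + 16 + 13 + 7 + 7 + 5 + 11 + 10 + 6 + 10 + 12 + 11 + 9 + 7 + 9 + 10 + 7) / 17 = 160 / 17 = 9.4118
UCL = c̄ + 3√c̄ = 9.4118 + 3 × √9.4118 = 9.4118 + 3 × 3.0679 = 18.6153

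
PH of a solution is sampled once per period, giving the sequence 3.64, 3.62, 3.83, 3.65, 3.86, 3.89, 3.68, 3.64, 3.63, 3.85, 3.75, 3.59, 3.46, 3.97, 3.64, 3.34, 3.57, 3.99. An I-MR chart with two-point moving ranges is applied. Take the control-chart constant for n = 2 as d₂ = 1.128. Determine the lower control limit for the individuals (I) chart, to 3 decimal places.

3.182

X̄ = (3.64 + 3.62 + 3.83 + 3.65 + 3.86 + 3.89 + 3.68 + 3.64 + 3.63 + 3.85 + 3.75 + 3.59 + 3.46 + 3.97 + 3.64 + 3.34 + 3.57 + 3.99) / 18 = 3.7000
Moving ranges: 0.02, 0.21, 0.18, 0.21, 0.03, 0.21, 0.04, 0.01, 0.22, 0.10, 0.16, 0.13, 0.51, 0.33, 0.30, 0.23, 0.42; M̄R̄ = 3.3100 / 17 = 0.1947
LCL = X̄ − 3·M̄R̄/d₂ = 3.7000 − 3 × 0.1947 / 1.128 = 3.1822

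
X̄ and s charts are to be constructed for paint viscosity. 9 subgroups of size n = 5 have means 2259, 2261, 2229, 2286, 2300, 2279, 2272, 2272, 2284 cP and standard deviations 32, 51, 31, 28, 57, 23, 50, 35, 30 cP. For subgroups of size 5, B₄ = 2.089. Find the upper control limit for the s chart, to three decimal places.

s̄ = (32 + 51 + 31 + 28 + 57 + 23 + 50 + 35 + 30) / 9 = 37.4444
UCL_s = B₄·s̄ = 2.089 × 37.4444 = 78.2214

78.221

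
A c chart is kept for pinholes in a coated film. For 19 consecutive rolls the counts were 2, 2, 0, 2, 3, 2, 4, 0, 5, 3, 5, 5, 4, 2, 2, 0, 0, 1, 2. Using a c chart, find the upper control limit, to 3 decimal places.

c̄ = (2 + 2 + 0 + 2 + 3 + 2 + 4 + 0 + 5 + 3 + 5 + 5 + 4 + 2 + 2 + 0 + 0 + 1 + 2) / 19 = 44 / 19 = 2.3158
UCL = c̄ + 3√c̄ = 2.3158 + 3 × √2.3158 = 2.3158 + 3 × 1.5218 = 6.8811

6.881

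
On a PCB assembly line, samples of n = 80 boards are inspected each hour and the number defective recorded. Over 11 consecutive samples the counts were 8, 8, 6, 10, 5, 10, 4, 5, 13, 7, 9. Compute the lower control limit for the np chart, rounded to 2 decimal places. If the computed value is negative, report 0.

0.00

p̄ = Σdᵢ / (k·n) = 85 / (11 × 80) = 0.09659
LCL = np̄ − 3·√(np̄(1−p̄)) = 7.7273 − 3 × 2.6421 = -0.1991 → 0 (negative, so LCL = 0)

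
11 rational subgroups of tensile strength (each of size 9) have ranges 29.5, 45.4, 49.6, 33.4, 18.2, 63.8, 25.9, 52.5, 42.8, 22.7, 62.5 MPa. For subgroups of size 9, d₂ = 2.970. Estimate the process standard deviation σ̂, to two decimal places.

13.66

R̄ = (29.5 + 45.4 + 49.6 + 33.4 + 18.2 + 63.8 + 25.9 + 52.5 + 42.8 + 22.7 + 62.5) / 11 = 40.5727
σ̂ = R̄ / d₂ = 40.5727 / 2.970 = 13.6609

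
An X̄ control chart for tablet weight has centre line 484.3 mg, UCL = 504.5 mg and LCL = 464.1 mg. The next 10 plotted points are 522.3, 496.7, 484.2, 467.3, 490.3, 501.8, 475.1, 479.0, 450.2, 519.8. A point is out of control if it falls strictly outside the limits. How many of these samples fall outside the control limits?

Compare each point to [464.1, 504.5]: sample 1 = 522.3 > UCL; sample 9 = 450.2 < LCL; sample 10 = 519.8 > UCL.

3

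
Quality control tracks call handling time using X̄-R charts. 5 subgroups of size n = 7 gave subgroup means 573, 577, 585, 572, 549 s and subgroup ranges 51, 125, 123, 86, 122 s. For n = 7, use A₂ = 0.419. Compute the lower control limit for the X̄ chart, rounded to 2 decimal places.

528.71

X̄̄ = (573 + 577 + 585 + 572 + 549) / 5 = 2856.0000 / 5 = 571.2000
R̄ = (51 + 125 + 123 + 86 + 122) / 5 = 507.0000 / 5 = 101.4000
LCL = X̄̄ − A₂·R̄ = 571.2000 − 0.419 × 101.4000 = 528.7134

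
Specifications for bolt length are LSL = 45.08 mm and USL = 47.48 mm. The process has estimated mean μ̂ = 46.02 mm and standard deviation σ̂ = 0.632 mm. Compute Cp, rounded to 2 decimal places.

Cp = (USL − LSL) / (6σ̂) = (47.48 − 45.08) / (6 × 0.632) = 2.4000 / 3.7920 = 0.6329

0.63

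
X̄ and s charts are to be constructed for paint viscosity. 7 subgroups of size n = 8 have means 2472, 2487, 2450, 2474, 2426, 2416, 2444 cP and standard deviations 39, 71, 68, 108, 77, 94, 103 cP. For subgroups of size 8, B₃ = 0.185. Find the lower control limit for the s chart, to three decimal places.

14.800

s̄ = (39 + 71 + 68 + 108 + 77 + 94 + 103) / 7 = 80.0000
LCL_s = B₃·s̄ = 0.185 × 80.0000 = 14.8000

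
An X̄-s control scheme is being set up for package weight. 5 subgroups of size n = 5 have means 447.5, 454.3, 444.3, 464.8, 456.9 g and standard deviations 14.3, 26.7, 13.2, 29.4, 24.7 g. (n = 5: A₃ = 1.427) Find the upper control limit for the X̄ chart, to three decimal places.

X̄̄ = (447.5 + 454.3 + 444.3 + 464.8 + 456.9) / 5 = 453.5600
s̄ = (14.3 + 26.7 + 13.2 + 29.4 + 24.7) / 5 = 21.6600
UCL = X̄̄ + A₃·s̄ = 453.5600 + 1.427 × 21.6600 = 484.4688

484.469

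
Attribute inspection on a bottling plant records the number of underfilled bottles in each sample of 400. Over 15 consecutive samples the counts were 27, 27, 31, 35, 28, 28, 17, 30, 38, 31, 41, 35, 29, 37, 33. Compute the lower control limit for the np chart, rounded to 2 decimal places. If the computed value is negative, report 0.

15.06

p̄ = Σdᵢ / (k·n) = 467 / (15 × 400) = 0.07783
LCL = np̄ − 3·√(np̄(1−p̄)) = 31.1333 − 3 × 5.3582 = 15.0588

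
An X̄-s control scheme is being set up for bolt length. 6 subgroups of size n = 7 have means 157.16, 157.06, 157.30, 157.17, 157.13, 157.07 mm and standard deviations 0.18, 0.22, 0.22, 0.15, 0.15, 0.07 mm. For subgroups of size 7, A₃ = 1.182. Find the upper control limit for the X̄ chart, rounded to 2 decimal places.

X̄̄ = (157.16 + 157.06 + 157.30 + 157.17 + 157.13 + 157.07) / 6 = 157.1483
s̄ = (0.18 + 0.22 + 0.22 + 0.15 + 0.15 + 0.07) / 6 = 0.1650
UCL = X̄̄ + A₃·s̄ = 157.1483 + 1.182 × 0.1650 = 157.3434

157.34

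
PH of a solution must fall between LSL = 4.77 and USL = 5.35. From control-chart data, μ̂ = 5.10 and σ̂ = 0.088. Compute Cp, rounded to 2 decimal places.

1.10

Cp = (USL − LSL) / (6σ̂) = (5.35 − 4.77) / (6 × 0.088) = 0.5800 / 0.5280 = 1.0985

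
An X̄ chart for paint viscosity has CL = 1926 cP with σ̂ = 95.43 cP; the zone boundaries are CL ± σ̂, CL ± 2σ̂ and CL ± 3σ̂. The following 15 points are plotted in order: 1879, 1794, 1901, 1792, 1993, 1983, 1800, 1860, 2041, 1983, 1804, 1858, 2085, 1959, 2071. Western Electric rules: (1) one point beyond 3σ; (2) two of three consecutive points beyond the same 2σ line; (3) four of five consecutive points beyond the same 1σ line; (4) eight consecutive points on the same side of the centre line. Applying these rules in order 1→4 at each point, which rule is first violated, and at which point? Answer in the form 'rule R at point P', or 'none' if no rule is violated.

Zone of each point (C = within 1σ̂, B = 1σ̂–2σ̂, A = 2σ̂–3σ̂, * = beyond 3σ̂; sign = side of CL): 1:-C, 2:-B, 3:-C, 4:-B, 5:+C, 6:+C, 7:-B, 8:-C, 9:+B, 10:+C, 11:-B, 12:-C, 13:+B, 14:+C, 15:+B
No rule fires across all 15 points.

none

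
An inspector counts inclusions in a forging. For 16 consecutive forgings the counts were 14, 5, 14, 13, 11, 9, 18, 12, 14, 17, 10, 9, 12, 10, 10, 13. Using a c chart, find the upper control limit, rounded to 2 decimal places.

c̄ = (14 + 5 + 14 + 13 + 11 + 9 + 18 + 12 + 14 + 17 + 10 + 9 + 12 + 10 + 10 + 13) / 16 = 191 / 16 = 11.9375
UCL = c̄ + 3√c̄ = 11.9375 + 3 × √11.9375 = 11.9375 + 3 × 3.4551 = 22.3027

22.30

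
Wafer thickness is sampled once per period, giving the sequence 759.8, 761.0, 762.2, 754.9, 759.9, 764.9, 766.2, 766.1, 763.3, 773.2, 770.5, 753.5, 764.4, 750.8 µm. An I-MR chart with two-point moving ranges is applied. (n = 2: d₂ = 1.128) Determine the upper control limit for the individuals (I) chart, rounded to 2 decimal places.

778.15

X̄ = (759.8 + 761.0 + 762.2 + 754.9 + 759.9 + 764.9 + 766.2 + 766.1 + 763.3 + 773.2 + 770.5 + 753.5 + 764.4 + 750.8) / 14 = 762.1929
Moving ranges: 1.2, 1.2, 7.3, 5.0, 5.0, 1.3, 0.1, 2.8, 9.9, 2.7, 17.0, 10.9, 13.6; M̄R̄ = 78.0000 / 13 = 6.0000
UCL = X̄ + 3·M̄R̄/d₂ = 762.1929 + 3 × 6.0000 / 1.128 = 778.1503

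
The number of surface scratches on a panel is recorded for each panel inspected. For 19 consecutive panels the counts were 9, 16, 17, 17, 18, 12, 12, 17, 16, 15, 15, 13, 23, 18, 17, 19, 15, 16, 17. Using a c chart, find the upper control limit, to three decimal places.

27.855

c̄ = (9 + 16 + 17 + 17 + 18 + 12 + 12 + 17 + 16 + 15 + 15 + 13 + 23 + 18 + 17 + 19 + 15 + 16 + 17) / 19 = 302 / 19 = 15.8947
UCL = c̄ + 3√c̄ = 15.8947 + 3 × √15.8947 = 15.8947 + 3 × 3.9868 = 27.8552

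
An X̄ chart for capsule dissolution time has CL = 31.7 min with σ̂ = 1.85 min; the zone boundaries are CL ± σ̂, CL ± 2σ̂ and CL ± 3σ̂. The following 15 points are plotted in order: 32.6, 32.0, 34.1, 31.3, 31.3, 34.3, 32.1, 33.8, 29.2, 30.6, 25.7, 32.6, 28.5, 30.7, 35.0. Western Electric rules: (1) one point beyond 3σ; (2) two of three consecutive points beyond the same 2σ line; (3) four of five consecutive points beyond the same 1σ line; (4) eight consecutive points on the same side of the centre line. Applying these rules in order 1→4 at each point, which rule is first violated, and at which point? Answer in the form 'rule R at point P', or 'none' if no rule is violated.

Zone of each point (C = within 1σ̂, B = 1σ̂–2σ̂, A = 2σ̂–3σ̂, * = beyond 3σ̂; sign = side of CL): 1:+C, 2:+C, 3:+B, 4:-C, 5:-C, 6:+B, 7:+C, 8:+B, 9:-B, 10:-C, 11:-*, 12:+C, 13:-B, 14:-C, 15:+B
Rule 1 (one point beyond the 3σ limits) is satisfied at point 11.

rule 1 at point 11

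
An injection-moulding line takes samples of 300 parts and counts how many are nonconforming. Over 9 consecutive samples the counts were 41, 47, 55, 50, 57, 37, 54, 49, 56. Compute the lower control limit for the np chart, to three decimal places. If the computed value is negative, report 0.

p̄ = Σdᵢ / (k·n) = 446 / (9 × 300) = 0.16519
LCL = np̄ − 3·√(np̄(1−p̄)) = 49.5556 − 3 × 6.4319 = 30.2598

30.260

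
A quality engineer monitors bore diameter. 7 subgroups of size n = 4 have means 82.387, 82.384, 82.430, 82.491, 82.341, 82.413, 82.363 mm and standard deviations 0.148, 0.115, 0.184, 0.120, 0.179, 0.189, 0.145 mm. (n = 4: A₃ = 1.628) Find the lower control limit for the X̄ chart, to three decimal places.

X̄̄ = (82.387 + 82.384 + 82.430 + 82.491 + 82.341 + 82.413 + 82.363) / 7 = 82.4013
s̄ = (0.148 + 0.115 + 0.184 + 0.120 + 0.179 + 0.189 + 0.145) / 7 = 0.1543
LCL = X̄̄ − A₃·s̄ = 82.4013 − 1.628 × 0.1543 = 82.1501

82.150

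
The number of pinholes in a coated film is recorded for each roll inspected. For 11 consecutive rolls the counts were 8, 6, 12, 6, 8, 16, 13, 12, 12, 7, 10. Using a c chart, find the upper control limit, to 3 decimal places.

c̄ = (8 + 6 + 12 + 6 + 8 + 16 + 13 + 12 + 12 + 7 + 10) / 11 = 110 / 11 = 10.0000
UCL = c̄ + 3√c̄ = 10.0000 + 3 × √10.0000 = 10.0000 + 3 × 3.1623 = 19.4868

19.487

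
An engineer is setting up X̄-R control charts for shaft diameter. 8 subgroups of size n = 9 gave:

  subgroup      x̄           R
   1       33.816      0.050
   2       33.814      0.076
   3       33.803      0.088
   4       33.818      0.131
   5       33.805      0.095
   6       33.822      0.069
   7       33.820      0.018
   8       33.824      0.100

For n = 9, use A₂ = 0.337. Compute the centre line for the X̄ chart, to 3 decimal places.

X̄̄ = (33.816 + 33.814 + 33.803 + 33.818 + 33.805 + 33.822 + 33.820 + 33.824) / 8 = 270.5220 / 8 = 33.8152
CL = X̄̄ = 33.8152

33.815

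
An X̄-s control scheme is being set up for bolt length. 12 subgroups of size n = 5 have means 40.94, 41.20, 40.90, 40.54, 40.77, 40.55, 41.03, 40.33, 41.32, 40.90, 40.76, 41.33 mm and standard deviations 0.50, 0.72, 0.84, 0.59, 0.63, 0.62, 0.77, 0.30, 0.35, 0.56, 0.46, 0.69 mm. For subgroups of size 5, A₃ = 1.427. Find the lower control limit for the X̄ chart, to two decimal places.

40.04

X̄̄ = (40.94 + 41.20 + 40.90 + 40.54 + 40.77 + 40.55 + 41.03 + 40.33 + 41.32 + 40.90 + 40.76 + 41.33) / 12 = 40.8808
s̄ = (0.50 + 0.72 + 0.84 + 0.59 + 0.63 + 0.62 + 0.77 + 0.30 + 0.35 + 0.56 + 0.46 + 0.69) / 12 = 0.5858
LCL = X̄̄ − A₃·s̄ = 40.8808 − 1.427 × 0.5858 = 40.0448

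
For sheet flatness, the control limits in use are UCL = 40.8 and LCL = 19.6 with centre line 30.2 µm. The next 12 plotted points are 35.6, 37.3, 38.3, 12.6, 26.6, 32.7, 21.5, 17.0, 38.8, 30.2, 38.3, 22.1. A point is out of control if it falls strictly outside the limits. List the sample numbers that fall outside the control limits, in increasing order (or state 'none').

4, 8

Compare each point to [19.6, 40.8]: sample 4 = 12.6 < LCL; sample 8 = 17.0 < LCL.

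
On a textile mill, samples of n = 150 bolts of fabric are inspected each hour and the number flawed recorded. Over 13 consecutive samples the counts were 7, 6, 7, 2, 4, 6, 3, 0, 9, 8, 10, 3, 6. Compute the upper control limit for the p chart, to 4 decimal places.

0.0823

p̄ = Σdᵢ / (k·n) = 71 / (13 × 150) = 0.03641
UCL = p̄ + 3·√(p̄(1−p̄)/n) = 0.03641 + 3 × √(0.03641×0.96359/150) = 0.03641 + 3 × 0.01529 = 0.08229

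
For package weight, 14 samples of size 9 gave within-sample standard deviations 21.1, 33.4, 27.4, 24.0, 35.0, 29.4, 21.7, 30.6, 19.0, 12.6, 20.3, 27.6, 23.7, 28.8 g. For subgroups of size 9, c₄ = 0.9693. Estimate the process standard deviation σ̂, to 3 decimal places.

26.131

s̄ = (21.1 + 33.4 + 27.4 + 24.0 + 35.0 + 29.4 + 21.7 + 30.6 + 19.0 + 12.6 + 20.3 + 27.6 + 23.7 + 28.8) / 14 = 25.3286
σ̂ = s̄ / c₄ = 25.3286 / 0.9693 = 26.1308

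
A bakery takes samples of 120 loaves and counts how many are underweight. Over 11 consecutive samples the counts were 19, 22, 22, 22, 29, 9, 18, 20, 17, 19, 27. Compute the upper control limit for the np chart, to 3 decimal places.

p̄ = Σdᵢ / (k·n) = 224 / (11 × 120) = 0.16970
UCL = np̄ + 3·√(np̄(1−p̄)) = 20.3636 + 3 × √(20.3636×0.83030) = 20.3636 + 3 × 4.1119 = 32.6994

32.699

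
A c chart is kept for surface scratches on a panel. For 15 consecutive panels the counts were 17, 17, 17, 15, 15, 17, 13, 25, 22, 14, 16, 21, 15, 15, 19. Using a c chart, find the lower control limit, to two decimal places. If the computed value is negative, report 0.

c̄ = (17 + 17 + 17 + 15 + 15 + 17 + 13 + 25 + 22 + 14 + 16 + 21 + 15 + 15 + 19) / 15 = 258 / 15 = 17.2000
LCL = c̄ − 3√c̄ = 17.2000 − 3 × 4.1473 = 4.7581

4.76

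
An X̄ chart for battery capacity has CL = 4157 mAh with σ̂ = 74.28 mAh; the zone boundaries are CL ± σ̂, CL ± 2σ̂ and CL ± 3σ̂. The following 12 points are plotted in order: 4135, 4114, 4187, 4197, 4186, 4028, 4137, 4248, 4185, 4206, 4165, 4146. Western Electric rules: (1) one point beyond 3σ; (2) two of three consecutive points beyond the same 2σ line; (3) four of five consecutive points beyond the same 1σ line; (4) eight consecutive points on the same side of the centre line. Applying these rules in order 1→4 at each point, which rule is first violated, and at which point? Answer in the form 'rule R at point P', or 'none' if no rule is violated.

Zone of each point (C = within 1σ̂, B = 1σ̂–2σ̂, A = 2σ̂–3σ̂, * = beyond 3σ̂; sign = side of CL): 1:-C, 2:-C, 3:+C, 4:+C, 5:+C, 6:-B, 7:-C, 8:+B, 9:+C, 10:+C, 11:+C, 12:-C
No rule fires across all 12 points.

none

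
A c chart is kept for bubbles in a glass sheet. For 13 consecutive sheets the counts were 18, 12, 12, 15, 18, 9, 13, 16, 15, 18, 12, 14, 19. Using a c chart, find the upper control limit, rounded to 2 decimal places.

c̄ = (18 + 12 + 12 + 15 + 18 + 9 + 13 + 16 + 15 + 18 + 12 + 14 + 19) / 13 = 191 / 13 = 14.6923
UCL = c̄ + 3√c̄ = 14.6923 + 3 × √14.6923 = 14.6923 + 3 × 3.8331 = 26.1915

26.19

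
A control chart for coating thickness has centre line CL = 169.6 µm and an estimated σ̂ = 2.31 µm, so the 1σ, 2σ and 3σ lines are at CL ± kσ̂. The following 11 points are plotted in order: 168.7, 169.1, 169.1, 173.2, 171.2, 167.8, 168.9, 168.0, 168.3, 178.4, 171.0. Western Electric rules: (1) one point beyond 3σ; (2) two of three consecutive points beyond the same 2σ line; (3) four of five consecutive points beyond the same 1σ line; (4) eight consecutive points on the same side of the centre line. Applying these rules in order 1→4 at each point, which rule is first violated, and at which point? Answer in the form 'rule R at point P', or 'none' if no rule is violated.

rule 1 at point 10

Zone of each point (C = within 1σ̂, B = 1σ̂–2σ̂, A = 2σ̂–3σ̂, * = beyond 3σ̂; sign = side of CL): 1:-C, 2:-C, 3:-C, 4:+B, 5:+C, 6:-C, 7:-C, 8:-C, 9:-C, 10:+*, 11:+C
Rule 1 (one point beyond the 3σ limits) is satisfied at point 10.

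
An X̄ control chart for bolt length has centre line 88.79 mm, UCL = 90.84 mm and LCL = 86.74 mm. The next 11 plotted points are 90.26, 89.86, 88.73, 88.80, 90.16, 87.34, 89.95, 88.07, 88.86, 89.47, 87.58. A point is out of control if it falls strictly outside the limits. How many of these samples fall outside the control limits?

0

All 11 points lie within [86.74, 90.84].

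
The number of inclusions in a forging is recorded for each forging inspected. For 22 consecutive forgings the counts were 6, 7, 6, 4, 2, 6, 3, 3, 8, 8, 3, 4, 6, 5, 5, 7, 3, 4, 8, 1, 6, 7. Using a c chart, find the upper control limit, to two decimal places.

c̄ = (6 + 7 + 6 + 4 + 2 + 6 + 3 + 3 + 8 + 8 + 3 + 4 + 6 + 5 + 5 + 7 + 3 + 4 + 8 + 1 + 6 + 7) / 22 = 112 / 22 = 5.0909
UCL = c̄ + 3√c̄ = 5.0909 + 3 × √5.0909 = 5.0909 + 3 × 2.2563 = 11.8598

11.86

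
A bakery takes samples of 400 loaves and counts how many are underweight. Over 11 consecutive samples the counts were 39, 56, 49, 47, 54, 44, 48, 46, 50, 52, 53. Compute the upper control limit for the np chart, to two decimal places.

68.57

p̄ = Σdᵢ / (k·n) = 538 / (11 × 400) = 0.12227
UCL = np̄ + 3·√(np̄(1−p̄)) = 48.9091 + 3 × √(48.9091×0.87773) = 48.9091 + 3 × 6.5520 = 68.5651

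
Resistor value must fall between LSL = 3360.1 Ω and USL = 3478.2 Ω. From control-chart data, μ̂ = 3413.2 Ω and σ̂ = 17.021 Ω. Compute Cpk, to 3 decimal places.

Cpu = (USL − μ̂) / (3σ̂) = (3478.2 − 3413.2) / (3 × 17.021) = 1.2729; Cpl = (μ̂ − LSL) / (3σ̂) = (3413.2 − 3360.1) / (3 × 17.021) = 1.0399; Cpk = min(Cpu, Cpl) = 1.0399

1.040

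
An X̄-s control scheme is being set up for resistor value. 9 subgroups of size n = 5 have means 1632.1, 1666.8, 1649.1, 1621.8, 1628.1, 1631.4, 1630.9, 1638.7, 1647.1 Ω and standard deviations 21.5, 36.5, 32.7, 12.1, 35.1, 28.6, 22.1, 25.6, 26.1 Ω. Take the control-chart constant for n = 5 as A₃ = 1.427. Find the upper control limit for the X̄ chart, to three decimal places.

X̄̄ = (1632.1 + 1666.8 + 1649.1 + 1621.8 + 1628.1 + 1631.4 + 1630.9 + 1638.7 + 1647.1) / 9 = 1638.4444
s̄ = (21.5 + 36.5 + 32.7 + 12.1 + 35.1 + 28.6 + 22.1 + 25.6 + 26.1) / 9 = 26.7000
UCL = X̄̄ + A₃·s̄ = 1638.4444 + 1.427 × 26.7000 = 1676.5453

1676.545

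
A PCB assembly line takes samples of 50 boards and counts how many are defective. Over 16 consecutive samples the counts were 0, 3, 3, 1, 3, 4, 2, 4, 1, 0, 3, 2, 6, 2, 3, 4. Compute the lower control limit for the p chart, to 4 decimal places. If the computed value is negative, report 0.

0.0000

p̄ = Σdᵢ / (k·n) = 41 / (16 × 50) = 0.05125
LCL = p̄ − 3·√(p̄(1−p̄)/n) = 0.05125 − 3 × 0.03118 = -0.04230 → 0 (negative, so LCL = 0)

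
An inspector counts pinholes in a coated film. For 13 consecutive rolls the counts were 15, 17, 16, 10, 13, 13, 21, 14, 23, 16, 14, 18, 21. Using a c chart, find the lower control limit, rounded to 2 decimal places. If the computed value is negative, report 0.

4.14

c̄ = (15 + 17 + 16 + 10 + 13 + 13 + 21 + 14 + 23 + 16 + 14 + 18 + 21) / 13 = 211 / 13 = 16.2308
LCL = c̄ − 3√c̄ = 16.2308 − 3 × 4.0287 = 4.1445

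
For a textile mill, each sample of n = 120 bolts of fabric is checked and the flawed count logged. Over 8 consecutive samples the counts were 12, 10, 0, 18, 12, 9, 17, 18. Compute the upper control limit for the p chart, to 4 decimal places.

0.1822

p̄ = Σdᵢ / (k·n) = 96 / (8 × 120) = 0.10000
UCL = p̄ + 3·√(p̄(1−p̄)/n) = 0.10000 + 3 × √(0.10000×0.90000/120) = 0.10000 + 3 × 0.02739 = 0.18216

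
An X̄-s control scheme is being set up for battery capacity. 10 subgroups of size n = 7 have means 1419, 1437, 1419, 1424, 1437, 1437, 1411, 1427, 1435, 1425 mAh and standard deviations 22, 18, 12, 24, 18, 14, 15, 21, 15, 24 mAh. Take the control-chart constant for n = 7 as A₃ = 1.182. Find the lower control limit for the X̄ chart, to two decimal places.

X̄̄ = (1419 + 1437 + 1419 + 1424 + 1437 + 1437 + 1411 + 1427 + 1435 + 1425) / 10 = 1427.1000
s̄ = (22 + 18 + 12 + 24 + 18 + 14 + 15 + 21 + 15 + 24) / 10 = 18.3000
LCL = X̄̄ − A₃·s̄ = 1427.1000 − 1.182 × 18.3000 = 1405.4694

1405.47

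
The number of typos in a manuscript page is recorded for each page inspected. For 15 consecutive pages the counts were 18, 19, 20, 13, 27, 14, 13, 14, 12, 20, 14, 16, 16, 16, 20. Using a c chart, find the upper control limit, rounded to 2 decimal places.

29.10

c̄ = (18 + 19 + 20 + 13 + 27 + 14 + 13 + 14 + 12 + 20 + 14 + 16 + 16 + 16 + 20) / 15 = 252 / 15 = 16.8000
UCL = c̄ + 3√c̄ = 16.8000 + 3 × √16.8000 = 16.8000 + 3 × 4.0988 = 29.0963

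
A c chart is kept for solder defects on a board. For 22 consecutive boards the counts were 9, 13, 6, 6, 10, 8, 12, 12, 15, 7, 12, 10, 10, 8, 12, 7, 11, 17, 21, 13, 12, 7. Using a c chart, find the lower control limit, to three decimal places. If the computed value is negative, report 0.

0.951

c̄ = (9 + 13 + 6 + 6 + 10 + 8 + 12 + 12 + 15 + 7 + 12 + 10 + 10 + 8 + 12 + 7 + 11 + 17 + 21 + 13 + 12 + 7) / 22 = 238 / 22 = 10.8182
LCL = c̄ − 3√c̄ = 10.8182 − 3 × 3.2891 = 0.9509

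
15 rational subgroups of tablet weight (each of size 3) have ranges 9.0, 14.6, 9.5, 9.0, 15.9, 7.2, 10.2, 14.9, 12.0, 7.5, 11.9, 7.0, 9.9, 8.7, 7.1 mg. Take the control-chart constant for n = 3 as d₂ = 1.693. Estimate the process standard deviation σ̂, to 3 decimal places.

6.080

R̄ = (9.0 + 14.6 + 9.5 + 9.0 + 15.9 + 7.2 + 10.2 + 14.9 + 12.0 + 7.5 + 11.9 + 7.0 + 9.9 + 8.7 + 7.1) / 15 = 10.2933
σ̂ = R̄ / d₂ = 10.2933 / 1.693 = 6.0799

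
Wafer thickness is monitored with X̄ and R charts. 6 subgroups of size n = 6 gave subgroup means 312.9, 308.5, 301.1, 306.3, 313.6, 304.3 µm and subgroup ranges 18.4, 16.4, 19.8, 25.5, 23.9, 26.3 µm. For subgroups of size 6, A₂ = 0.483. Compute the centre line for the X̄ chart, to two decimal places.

X̄̄ = (312.9 + 308.5 + 301.1 + 306.3 + 313.6 + 304.3) / 6 = 1846.7000 / 6 = 307.7833
CL = X̄̄ = 307.7833

307.78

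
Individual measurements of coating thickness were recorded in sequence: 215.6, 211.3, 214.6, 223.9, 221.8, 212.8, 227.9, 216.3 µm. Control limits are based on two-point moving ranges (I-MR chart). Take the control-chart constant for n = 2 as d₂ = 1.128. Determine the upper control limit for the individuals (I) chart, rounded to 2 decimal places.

238.81

X̄ = (215.6 + 211.3 + 214.6 + 223.9 + 221.8 + 212.8 + 227.9 + 216.3) / 8 = 218.0250
Moving ranges: 4.3, 3.3, 9.3, 2.1, 9.0, 15.1, 11.6; M̄R̄ = 54.7000 / 7 = 7.8143
UCL = X̄ + 3·M̄R̄/d₂ = 218.0250 + 3 × 7.8143 / 1.128 = 238.8077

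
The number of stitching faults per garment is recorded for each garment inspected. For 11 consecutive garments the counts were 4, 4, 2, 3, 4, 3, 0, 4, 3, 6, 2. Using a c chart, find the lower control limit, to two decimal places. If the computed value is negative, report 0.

c̄ = (4 + 4 + 2 + 3 + 4 + 3 + 0 + 4 + 3 + 6 + 2) / 11 = 35 / 11 = 3.1818
LCL = c̄ − 3√c̄ = 3.1818 − 3 × 1.7838 = -2.1695 → 0 (cannot be negative)

0.00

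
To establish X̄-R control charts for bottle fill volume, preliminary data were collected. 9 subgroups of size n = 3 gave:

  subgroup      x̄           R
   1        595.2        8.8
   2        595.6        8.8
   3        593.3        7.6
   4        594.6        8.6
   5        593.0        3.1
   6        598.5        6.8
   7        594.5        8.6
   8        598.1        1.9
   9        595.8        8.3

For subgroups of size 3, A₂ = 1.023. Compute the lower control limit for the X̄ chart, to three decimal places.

X̄̄ = (595.2 + 595.6 + 593.3 + 594.6 + 593.0 + 598.5 + 594.5 + 598.1 + 595.8) / 9 = 5358.6000 / 9 = 595.4000
R̄ = (8.8 + 8.8 + 7.6 + 8.6 + 3.1 + 6.8 + 8.6 + 1.9 + 8.3) / 9 = 62.5000 / 9 = 6.9444
LCL = X̄̄ − A₂·R̄ = 595.4000 − 1.023 × 6.9444 = 588.2958

588.296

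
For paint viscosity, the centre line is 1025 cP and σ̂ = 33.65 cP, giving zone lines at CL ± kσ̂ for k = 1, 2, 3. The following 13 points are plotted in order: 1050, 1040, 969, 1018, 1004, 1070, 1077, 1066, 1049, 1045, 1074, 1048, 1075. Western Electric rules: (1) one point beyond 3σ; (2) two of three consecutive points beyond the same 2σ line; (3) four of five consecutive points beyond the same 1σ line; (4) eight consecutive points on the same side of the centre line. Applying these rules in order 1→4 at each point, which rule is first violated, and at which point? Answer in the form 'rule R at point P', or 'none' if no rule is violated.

Zone of each point (C = within 1σ̂, B = 1σ̂–2σ̂, A = 2σ̂–3σ̂, * = beyond 3σ̂; sign = side of CL): 1:+C, 2:+C, 3:-B, 4:-C, 5:-C, 6:+B, 7:+B, 8:+B, 9:+C, 10:+C, 11:+B, 12:+C, 13:+B
Rule 4 (eight consecutive points on the same side of the centre line) is satisfied at point 13.

rule 4 at point 13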